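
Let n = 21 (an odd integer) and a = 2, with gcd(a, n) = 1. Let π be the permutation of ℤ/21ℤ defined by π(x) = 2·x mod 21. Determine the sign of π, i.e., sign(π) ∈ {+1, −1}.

Start at x=11: 11 → 1 → 2 → 4 → 8 → 16 → 11 (one orbit).
The orbit structure of x ↦ 2x mod 21: 6 orbits of sizes [6, 6, 3, 3, 2, 1].
6 cycles on 21: each ℓ→(−1)^(ℓ−1), product (−1)^15 = -1.
Zolotarev: (2|21) = -1, matching the cycle-count sign.

-1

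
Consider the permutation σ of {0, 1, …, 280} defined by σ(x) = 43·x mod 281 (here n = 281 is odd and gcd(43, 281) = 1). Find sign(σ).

Orbit of 180 under x↦43x: [180, 153, 116, 211, 81, 111, 277]… (length divides ord_281(43)).
Cycle lengths of π_43 on ℤ/281ℤ: [70, 70, 70, 70, 1]; 5 cycles in total.
sign(π) = (−1)^{n − #cycles} = (−1)^{281−5} = (−1)^276 = +1.
Via Zolotarev, sign(π_{43}) = (43|281) = +1.

+1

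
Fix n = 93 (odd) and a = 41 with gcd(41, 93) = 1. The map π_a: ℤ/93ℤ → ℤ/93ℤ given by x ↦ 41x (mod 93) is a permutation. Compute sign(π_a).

-1

Trace 1: π^k(1) = [1, 41, 7, 8, 49, 56, 64] for k=0..6.
The orbit structure of x ↦ 41x mod 93: 6 orbits of sizes [30, 30, 15, 15, 2, 1].
n − c = 93 − 6 = 87; sign = (−1)^87 = -1.
Via Zolotarev, sign(π_{41}) = (41|93) = -1.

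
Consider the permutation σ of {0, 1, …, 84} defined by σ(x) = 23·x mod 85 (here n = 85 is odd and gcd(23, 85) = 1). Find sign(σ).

Trace 9: π^k(9) = [9, 37, 1, 23, 19, 12, 21] for k=0..6.
7 cycles of lengths [16, 16, 16, 16, 16, 4, 1].
7 cycles on 85: each ℓ→(−1)^(ℓ−1), product (−1)^78 = +1.

+1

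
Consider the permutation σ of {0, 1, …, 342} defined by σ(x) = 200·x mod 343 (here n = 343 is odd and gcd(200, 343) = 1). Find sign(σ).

Orbit of 149 under x↦200x: [149, 302, 32, 226, 267, 235, 9]… (length divides ord_343(200)).
Decompose π into cycles: lengths [147, 147, 21, 21, 3, 3, 1] (7 cycles, including the fixed point 0).
n − c = 343 − 7 = 336; sign = (−1)^336 = +1.

+1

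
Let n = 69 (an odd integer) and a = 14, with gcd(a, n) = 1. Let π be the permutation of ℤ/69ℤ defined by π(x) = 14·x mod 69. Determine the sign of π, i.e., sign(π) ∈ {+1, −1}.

Start at x=16: 16 → 17 → 31 → 20 → 4 → 56 → 25 → … (one orbit).
Decompose π into cycles: lengths [22, 22, 22, 2, 1] (5 cycles, including the fixed point 0).
With 5 cycles on 69 points, sign = (−1)^{69−5} = +1.
Check: (14/69) = +1 by Zolotarev.

+1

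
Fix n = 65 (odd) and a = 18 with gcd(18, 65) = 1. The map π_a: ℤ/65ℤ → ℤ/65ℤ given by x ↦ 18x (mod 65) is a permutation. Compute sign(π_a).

Trace 64: π^k(64) = [64, 47, 1, 18] for k=0..3.
17 cycles of lengths [4, 4, 4, 4, 4, 4, 4, 4, 4, 4, 4, 4, 4, 4, 4, 4, 1].
sign(π) = (−1)^{n − #cycles} = (−1)^{65−17} = (−1)^48 = +1.
Check: (18/65) = +1 by Zolotarev.

+1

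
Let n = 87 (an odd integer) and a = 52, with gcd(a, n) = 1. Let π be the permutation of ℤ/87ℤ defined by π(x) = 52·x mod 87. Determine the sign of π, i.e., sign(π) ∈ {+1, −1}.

Orbit of 25 under x↦52x: [25, 82, 1, 52, 7, 16, 49]… (length divides ord_87(52)).
15 cycles of lengths [7, 7, 7, 7, 7, 7, 7, 7, 7, 7, 7, 7, 1, 1, 1].
sign(π) = (−1)^{n − #cycles} = (−1)^{87−15} = (−1)^72 = +1.

+1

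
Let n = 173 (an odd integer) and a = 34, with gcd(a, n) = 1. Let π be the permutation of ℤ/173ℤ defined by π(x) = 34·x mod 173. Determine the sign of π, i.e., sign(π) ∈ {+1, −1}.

+1

Trace 16: π^k(16) = [16, 25, 158, 9, 133, 24, 124] for k=0..6.
The orbit structure of x ↦ 34x mod 173: 3 orbits of sizes [86, 86, 1].
Σ(ℓ_i−1) = 173−3 = 170; sign = (−1)^170 = +1.
(34|173)_J = +1 (Zolotarev's lemma cross-check).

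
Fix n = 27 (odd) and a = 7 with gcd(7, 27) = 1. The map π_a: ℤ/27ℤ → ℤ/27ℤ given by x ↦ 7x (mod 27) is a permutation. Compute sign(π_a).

+1

Orbit of 19 under x↦7x: [19, 25, 13, 10, 16, 4, 1]… (length divides ord_27(7)).
The orbit structure of x ↦ 7x mod 27: 7 orbits of sizes [9, 9, 3, 3, 1, 1, 1].
27 − 7 = 20 transpositions; sign(π) = (−1)^20 = +1.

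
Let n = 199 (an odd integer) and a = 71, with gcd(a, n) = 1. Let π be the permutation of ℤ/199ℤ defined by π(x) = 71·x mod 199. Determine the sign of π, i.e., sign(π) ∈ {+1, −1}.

-1

Trace 66: π^k(66) = [66, 109, 177, 30, 140, 189, 86] for k=0..6.
Cycle lengths of π_71 on ℤ/199ℤ: [198, 1]; 2 cycles in total.
With 2 cycles on 199 points, sign = (−1)^{199−2} = -1.
Check: (71/199) = -1 by Zolotarev.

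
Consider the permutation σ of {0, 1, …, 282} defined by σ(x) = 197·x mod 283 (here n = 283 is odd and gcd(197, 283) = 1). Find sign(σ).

-1

Trace 264: π^k(264) = [264, 219, 127, 115, 15, 125, 4] for k=0..6.
π_197 has 4 disjoint cycles with lengths [94, 94, 94, 1] on {0,…,282}.
283 − 4 = 279 transpositions; sign(π) = (−1)^279 = -1.
The Jacobi symbol (197|283) = -1 (Zolotarev) agrees.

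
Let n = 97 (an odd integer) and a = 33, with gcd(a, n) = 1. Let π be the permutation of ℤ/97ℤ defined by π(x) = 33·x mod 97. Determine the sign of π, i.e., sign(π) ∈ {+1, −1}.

+1

Trace 96: π^k(96) = [96, 64, 75, 50, 1, 33, 22] for k=0..6.
Cycle type of π: 8×12 + 1; total 13 cycles.
sign(π) = (−1)^{n − #cycles} = (−1)^{97−13} = (−1)^84 = +1.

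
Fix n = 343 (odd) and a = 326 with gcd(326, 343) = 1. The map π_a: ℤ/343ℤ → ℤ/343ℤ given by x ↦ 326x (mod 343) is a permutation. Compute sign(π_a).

+1

Orbit of 120 under x↦326x: [120, 18, 37, 57, 60, 9, 190]… (length divides ord_343(326)).
The orbit structure of x ↦ 326x mod 343: 7 orbits of sizes [147, 147, 21, 21, 3, 3, 1].
343 − 7 = 336 transpositions; sign(π) = (−1)^336 = +1.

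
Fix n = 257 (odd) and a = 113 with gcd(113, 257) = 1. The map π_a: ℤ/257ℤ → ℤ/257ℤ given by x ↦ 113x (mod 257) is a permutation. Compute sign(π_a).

+1

Orbit of 187 under x↦113x: [187, 57, 16, 9, 246, 42, 120]… (length divides ord_257(113)).
Cycle type of π: 128×2 + 1; total 3 cycles.
With 3 cycles on 257 points, sign = (−1)^{257−3} = +1.
(113|257)_J = +1 (Zolotarev's lemma cross-check).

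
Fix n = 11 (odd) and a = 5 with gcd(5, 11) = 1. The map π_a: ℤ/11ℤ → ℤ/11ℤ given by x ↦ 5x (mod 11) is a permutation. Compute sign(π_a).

+1

Trace 1: π^k(1) = [1, 5, 3, 4, 9] for k=0..4.
The orbit structure of x ↦ 5x mod 11: 3 orbits of sizes [5, 5, 1].
With 3 cycles on 11 points, sign = (−1)^{11−3} = +1.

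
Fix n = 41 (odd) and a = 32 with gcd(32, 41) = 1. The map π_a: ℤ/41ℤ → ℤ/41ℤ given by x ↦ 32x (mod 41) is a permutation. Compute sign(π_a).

+1

Start at x=40: 40 → 9 → 1 → 32 → 40 (one orbit).
11 cycles of lengths [4, 4, 4, 4, 4, 4, 4, 4, 4, 4, 1].
sign(π) = (−1)^{n − #cycles} = (−1)^{41−11} = (−1)^30 = +1.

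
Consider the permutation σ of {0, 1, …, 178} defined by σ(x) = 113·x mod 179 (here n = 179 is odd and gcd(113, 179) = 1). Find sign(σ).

-1

Start at x=68: 68 → 166 → 142 → 115 → 107 → 98 → 155 → … (one orbit).
Cycle lengths of π_113 on ℤ/179ℤ: [178, 1]; 2 cycles in total.
With 2 cycles on 179 points, sign = (−1)^{179−2} = -1.
The Jacobi symbol (113|179) = -1 (Zolotarev) agrees.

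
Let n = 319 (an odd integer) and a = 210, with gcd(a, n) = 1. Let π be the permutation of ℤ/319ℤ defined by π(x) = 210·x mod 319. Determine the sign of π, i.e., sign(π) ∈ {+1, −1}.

+1

Orbit of 210 under x↦210x: [210, 78, 111, 23, 45, 199, 1]… (length divides ord_319(210)).
Decompose π into cycles: lengths [7, 7, 7, 7, 7, 7, 7, 7, 7, 7, 7, 7, 7, 7, 7, 7, 7, 7, 7, 7, 7, 7, 7, 7, 7, 7, 7, 7, 7, 7, 7, 7, 7, 7, 7, 7, 7, 7, 7, 7, 7, 7, 7, 7, 1, 1, 1, 1, 1, 1, 1, 1, 1, 1, 1] (55 cycles, including the fixed point 0).
n − c = 319 − 55 = 264; sign = (−1)^264 = +1.
The Jacobi symbol (210|319) = +1 (Zolotarev) agrees.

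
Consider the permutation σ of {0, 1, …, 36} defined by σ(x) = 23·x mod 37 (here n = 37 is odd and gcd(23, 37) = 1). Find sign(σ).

-1

Start at x=31: 31 → 10 → 8 → 36 → 14 → 26 → 6 → … (one orbit).
Decompose π into cycles: lengths [12, 12, 12, 1] (4 cycles, including the fixed point 0).
n − c = 37 − 4 = 33; sign = (−1)^33 = -1.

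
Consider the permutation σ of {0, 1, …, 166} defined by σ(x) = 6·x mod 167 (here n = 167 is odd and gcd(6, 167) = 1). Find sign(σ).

+1

Trace 28: π^k(28) = [28, 1, 6, 36, 49, 127, 94] for k=0..6.
π_6 has 3 disjoint cycles with lengths [83, 83, 1] on {0,…,166}.
n − c = 167 − 3 = 164; sign = (−1)^164 = +1.
Zolotarev: (6|167) = +1, matching the cycle-count sign.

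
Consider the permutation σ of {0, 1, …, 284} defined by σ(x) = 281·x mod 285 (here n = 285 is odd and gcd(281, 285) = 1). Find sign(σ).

Start at x=256: 256 → 116 → 106 → 146 → 271 → 56 → 61 → … (one orbit).
The orbit structure of x ↦ 281x mod 285: 25 orbits of sizes [18, 18, 18, 18, 18, 18, 18, 18, 18, 18, 18, 18, 18, 18, 18, 2, 2, 2, 2, 2, 1, 1, 1, 1, 1].
Σ(ℓ_i−1) = 285−25 = 260; sign = (−1)^260 = +1.
Zolotarev: (281|285) = +1, matching the cycle-count sign.

+1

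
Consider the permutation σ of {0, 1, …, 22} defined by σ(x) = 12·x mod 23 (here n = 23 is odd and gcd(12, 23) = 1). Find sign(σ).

+1

Trace 4: π^k(4) = [4, 2, 1, 12, 6, 3, 13] for k=0..6.
Decompose π into cycles: lengths [11, 11, 1] (3 cycles, including the fixed point 0).
3 cycles on 23: each ℓ→(−1)^(ℓ−1), product (−1)^20 = +1.
Zolotarev: (12|23) = +1, matching the cycle-count sign.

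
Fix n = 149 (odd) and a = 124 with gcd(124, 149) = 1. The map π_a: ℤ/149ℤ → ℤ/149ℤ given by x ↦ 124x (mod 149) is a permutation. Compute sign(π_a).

+1

Orbit of 63 under x↦124x: [63, 64, 39, 68, 88, 35, 19]… (length divides ord_149(124)).
Cycle lengths of π_124 on ℤ/149ℤ: [74, 74, 1]; 3 cycles in total.
149 − 3 = 146 transpositions; sign(π) = (−1)^146 = +1.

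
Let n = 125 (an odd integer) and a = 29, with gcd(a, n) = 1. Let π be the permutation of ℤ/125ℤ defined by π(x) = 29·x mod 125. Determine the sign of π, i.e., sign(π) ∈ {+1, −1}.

+1

Orbit of 66 under x↦29x: [66, 39, 6, 49, 46, 84, 61]… (length divides ord_125(29)).
Cycle lengths of π_29 on ℤ/125ℤ: [50, 50, 10, 10, 2, 2, 1]; 7 cycles in total.
Σ(ℓ_i−1) = 125−7 = 118; sign = (−1)^118 = +1.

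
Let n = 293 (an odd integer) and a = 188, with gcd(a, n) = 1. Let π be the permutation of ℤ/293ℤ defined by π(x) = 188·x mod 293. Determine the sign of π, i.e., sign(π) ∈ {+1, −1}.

Start at x=81: 81 → 285 → 254 → 286 → 149 → 177 → 167 → … (one orbit).
Cycle type of π: 292 + 1; total 2 cycles.
n − c = 293 − 2 = 291; sign = (−1)^291 = -1.
(188|293)_J = -1 (Zolotarev's lemma cross-check).

-1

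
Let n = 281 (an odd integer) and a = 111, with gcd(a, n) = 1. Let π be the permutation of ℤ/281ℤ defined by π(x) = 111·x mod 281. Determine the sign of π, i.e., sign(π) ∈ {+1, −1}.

+1

Orbit of 163 under x↦111x: [163, 109, 16, 90, 155, 64, 79]… (length divides ord_281(111)).
The orbit structure of x ↦ 111x mod 281: 9 orbits of sizes [35, 35, 35, 35, 35, 35, 35, 35, 1].
sign(π) = (−1)^{n − #cycles} = (−1)^{281−9} = (−1)^272 = +1.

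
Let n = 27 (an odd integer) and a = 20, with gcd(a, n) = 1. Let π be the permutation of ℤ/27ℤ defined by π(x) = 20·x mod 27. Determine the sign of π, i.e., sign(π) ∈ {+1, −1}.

Start at x=25: 25 → 14 → 10 → 11 → 4 → 26 → 7 → … (one orbit).
Cycle lengths of π_20 on ℤ/27ℤ: [18, 6, 2, 1]; 4 cycles in total.
n − c = 27 − 4 = 23; sign = (−1)^23 = -1.
(20|27)_J = -1 (Zolotarev's lemma cross-check).

-1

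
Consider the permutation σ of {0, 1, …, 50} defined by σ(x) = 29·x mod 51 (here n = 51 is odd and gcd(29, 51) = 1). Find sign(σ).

Orbit of 19 under x↦29x: [19, 41, 16, 5, 43, 23, 4]… (length divides ord_51(29)).
Decompose π into cycles: lengths [16, 16, 16, 2, 1] (5 cycles, including the fixed point 0).
n − c = 51 − 5 = 46; sign = (−1)^46 = +1.
(29|51)_J = +1 (Zolotarev's lemma cross-check).

+1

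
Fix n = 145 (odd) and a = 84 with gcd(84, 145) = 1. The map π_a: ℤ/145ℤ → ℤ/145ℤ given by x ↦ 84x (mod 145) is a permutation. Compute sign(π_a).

Trace 114: π^k(114) = [114, 6, 69, 141, 99, 51, 79] for k=0..6.
Cycle lengths of π_84 on ℤ/145ℤ: [28, 28, 28, 28, 28, 2, 2, 1]; 8 cycles in total.
sign(π) = (−1)^{n − #cycles} = (−1)^{145−8} = (−1)^137 = -1.

-1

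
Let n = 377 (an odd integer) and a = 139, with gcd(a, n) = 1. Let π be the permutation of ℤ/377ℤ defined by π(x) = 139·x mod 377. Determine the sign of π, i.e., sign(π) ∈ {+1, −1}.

Orbit of 339 under x↦139x: [339, 373, 198, 1, 139, 94, 248]… (length divides ord_377(139)).
π_139 has 25 disjoint cycles with lengths [21, 21, 21, 21, 21, 21, 21, 21, 21, 21, 21, 21, 21, 21, 21, 21, 7, 7, 7, 7, 3, 3, 3, 3, 1] on {0,…,376}.
25 cycles on 377: each ℓ→(−1)^(ℓ−1), product (−1)^352 = +1.

+1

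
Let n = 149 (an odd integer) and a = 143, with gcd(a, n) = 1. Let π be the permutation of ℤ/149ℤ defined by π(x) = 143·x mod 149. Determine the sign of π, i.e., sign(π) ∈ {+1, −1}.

+1

Trace 124: π^k(124) = [124, 1, 143, 36, 82, 104, 121] for k=0..6.
Cycle lengths of π_143 on ℤ/149ℤ: [74, 74, 1]; 3 cycles in total.
Σ(ℓ_i−1) = 149−3 = 146; sign = (−1)^146 = +1.
Check: (143/149) = +1 by Zolotarev.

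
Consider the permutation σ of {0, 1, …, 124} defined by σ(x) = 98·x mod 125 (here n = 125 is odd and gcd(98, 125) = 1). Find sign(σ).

-1

Orbit of 49 under x↦98x: [49, 52, 96, 33, 109, 57, 86]… (length divides ord_125(98)).
Cycle type of π: 100 + 20 + 4 + 1; total 4 cycles.
Σ(ℓ_i−1) = 125−4 = 121; sign = (−1)^121 = -1.
(98|125)_J = -1 (Zolotarev's lemma cross-check).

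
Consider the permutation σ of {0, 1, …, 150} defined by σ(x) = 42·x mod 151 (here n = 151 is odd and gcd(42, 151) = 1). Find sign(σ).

Orbit of 137 under x↦42x: [137, 16, 68, 138, 58, 20, 85]… (length divides ord_151(42)).
Cycle type of π: 75×2 + 1; total 3 cycles.
sign(π) = (−1)^{n − #cycles} = (−1)^{151−3} = (−1)^148 = +1.
(42|151)_J = +1 (Zolotarev's lemma cross-check).

+1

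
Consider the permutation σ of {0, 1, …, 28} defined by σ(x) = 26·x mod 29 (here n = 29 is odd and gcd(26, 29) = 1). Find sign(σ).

-1

Orbit of 7 under x↦26x: [7, 8, 5, 14, 16, 10, 28]… (length divides ord_29(26)).
2 cycles of lengths [28, 1].
Σ(ℓ_i−1) = 29−2 = 27; sign = (−1)^27 = -1.
Via Zolotarev, sign(π_{26}) = (26|29) = -1.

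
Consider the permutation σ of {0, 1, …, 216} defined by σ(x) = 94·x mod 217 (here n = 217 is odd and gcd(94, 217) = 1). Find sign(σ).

-1

Trace 94: π^k(94) = [94, 156, 125, 32, 187, 1] for k=0..5.
Cycle lengths of π_94 on ℤ/217ℤ: [6, 6, 6, 6, 6, 6, 6, 6, 6, 6, 6, 6, 6, 6, 6, 6, 6, 6, 6, 6, 6, 6, 6, 6, 6, 6, 6, 6, 6, 6, 6, 1, 1, 1, 1, 1, 1, 1, 1, 1, 1, 1, 1, 1, 1, 1, 1, 1, 1, 1, 1, 1, 1, 1, 1, 1, 1, 1, 1, 1, 1, 1]; 62 cycles in total.
217 − 62 = 155 transpositions; sign(π) = (−1)^155 = -1.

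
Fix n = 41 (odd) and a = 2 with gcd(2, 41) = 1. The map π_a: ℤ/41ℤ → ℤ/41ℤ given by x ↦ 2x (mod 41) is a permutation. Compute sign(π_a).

+1

Orbit of 16 under x↦2x: [16, 32, 23, 5, 10, 20, 40]… (length divides ord_41(2)).
Decompose π into cycles: lengths [20, 20, 1] (3 cycles, including the fixed point 0).
n − c = 41 − 3 = 38; sign = (−1)^38 = +1.
Via Zolotarev, sign(π_{2}) = (2|41) = +1.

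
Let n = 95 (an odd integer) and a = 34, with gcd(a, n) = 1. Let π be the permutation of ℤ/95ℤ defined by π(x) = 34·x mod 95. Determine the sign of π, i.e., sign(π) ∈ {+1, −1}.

Orbit of 81 under x↦34x: [81, 94, 61, 79, 26, 29, 36]… (length divides ord_95(34)).
8 cycles of lengths [18, 18, 18, 18, 18, 2, 2, 1].
sign(π) = (−1)^{n − #cycles} = (−1)^{95−8} = (−1)^87 = -1.
Check: (34/95) = -1 by Zolotarev.

-1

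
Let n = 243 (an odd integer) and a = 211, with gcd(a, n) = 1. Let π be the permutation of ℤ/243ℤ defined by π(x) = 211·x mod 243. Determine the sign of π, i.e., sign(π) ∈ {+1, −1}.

+1

Trace 166: π^k(166) = [166, 34, 127, 67, 43, 82, 49] for k=0..6.
Cycle lengths of π_211 on ℤ/243ℤ: [81, 81, 27, 27, 9, 9, 3, 3, 1, 1, 1]; 11 cycles in total.
sign(π) = (−1)^{n − #cycles} = (−1)^{243−11} = (−1)^232 = +1.
Via Zolotarev, sign(π_{211}) = (211|243) = +1.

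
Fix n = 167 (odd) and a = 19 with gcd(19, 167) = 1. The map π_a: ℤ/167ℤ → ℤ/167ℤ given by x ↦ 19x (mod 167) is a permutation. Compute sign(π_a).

Trace 122: π^k(122) = [122, 147, 121, 128, 94, 116, 33] for k=0..6.
Decompose π into cycles: lengths [83, 83, 1] (3 cycles, including the fixed point 0).
sign(π) = (−1)^{n − #cycles} = (−1)^{167−3} = (−1)^164 = +1.

+1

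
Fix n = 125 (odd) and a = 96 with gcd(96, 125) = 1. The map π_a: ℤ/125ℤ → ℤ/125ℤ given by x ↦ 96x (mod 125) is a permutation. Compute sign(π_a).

Orbit of 6 under x↦96x: [6, 76, 46, 41, 61, 106, 51]… (length divides ord_125(96)).
Cycle lengths of π_96 on ℤ/125ℤ: [25, 25, 25, 25, 5, 5, 5, 5, 1, 1, 1, 1, 1]; 13 cycles in total.
125 − 13 = 112 transpositions; sign(π) = (−1)^112 = +1.
The Jacobi symbol (96|125) = +1 (Zolotarev) agrees.

+1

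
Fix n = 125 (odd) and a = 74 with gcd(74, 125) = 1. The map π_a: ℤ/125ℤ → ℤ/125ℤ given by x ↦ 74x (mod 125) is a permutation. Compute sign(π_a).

+1

Trace 1: π^k(1) = [1, 74, 101, 99, 76, 124, 51] for k=0..6.
π_74 has 23 disjoint cycles with lengths [10, 10, 10, 10, 10, 10, 10, 10, 10, 10, 2, 2, 2, 2, 2, 2, 2, 2, 2, 2, 2, 2, 1] on {0,…,124}.
Σ(ℓ_i−1) = 125−23 = 102; sign = (−1)^102 = +1.
The Jacobi symbol (74|125) = +1 (Zolotarev) agrees.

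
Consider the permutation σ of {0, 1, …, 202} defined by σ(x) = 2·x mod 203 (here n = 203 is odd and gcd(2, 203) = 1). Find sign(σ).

-1

Trace 32: π^k(32) = [32, 64, 128, 53, 106, 9, 18] for k=0..6.
π_2 has 6 disjoint cycles with lengths [84, 84, 28, 3, 3, 1] on {0,…,202}.
6 cycles on 203: each ℓ→(−1)^(ℓ−1), product (−1)^197 = -1.
Check: (2/203) = -1 by Zolotarev.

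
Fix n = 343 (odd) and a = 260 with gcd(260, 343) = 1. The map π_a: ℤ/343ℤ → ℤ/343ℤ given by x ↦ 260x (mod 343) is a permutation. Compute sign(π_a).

+1

Orbit of 22 under x↦260x: [22, 232, 295, 211, 323, 288, 106]… (length divides ord_343(260)).
Cycle type of π: 49×6 + 7×6 + 1×7; total 19 cycles.
n − c = 343 − 19 = 324; sign = (−1)^324 = +1.
Zolotarev: (260|343) = +1, matching the cycle-count sign.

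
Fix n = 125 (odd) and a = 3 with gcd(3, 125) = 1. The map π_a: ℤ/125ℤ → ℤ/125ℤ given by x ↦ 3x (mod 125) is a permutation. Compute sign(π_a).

-1

Orbit of 63 under x↦3x: [63, 64, 67, 76, 103, 59, 52]… (length divides ord_125(3)).
Cycle type of π: 100 + 20 + 4 + 1; total 4 cycles.
sign(π) = (−1)^{n − #cycles} = (−1)^{125−4} = (−1)^121 = -1.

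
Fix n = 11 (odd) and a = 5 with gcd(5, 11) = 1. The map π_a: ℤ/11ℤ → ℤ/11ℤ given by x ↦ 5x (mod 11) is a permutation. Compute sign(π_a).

+1

Start at x=9: 9 → 1 → 5 → 3 → 4 → 9 (one orbit).
Cycle type of π: 5×2 + 1; total 3 cycles.
Σ(ℓ_i−1) = 11−3 = 8; sign = (−1)^8 = +1.
Check: (5/11) = +1 by Zolotarev.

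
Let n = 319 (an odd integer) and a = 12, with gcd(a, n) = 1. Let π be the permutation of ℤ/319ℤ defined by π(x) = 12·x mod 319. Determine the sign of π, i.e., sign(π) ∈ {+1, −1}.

-1

Orbit of 12 under x↦12x: [12, 144, 133, 1]… (length divides ord_319(12)).
88 cycles of lengths [4, 4, 4, 4, 4, 4, 4, 4, 4, 4, 4, 4, 4, 4, 4, 4, 4, 4, 4, 4, 4, 4, 4, 4, 4, 4, 4, 4, 4, 4, 4, 4, 4, 4, 4, 4, 4, 4, 4, 4, 4, 4, 4, 4, 4, 4, 4, 4, 4, 4, 4, 4, 4, 4, 4, 4, 4, 4, 4, 4, 4, 4, 4, 4, 4, 4, 4, 4, 4, 4, 4, 4, 4, 4, 4, 4, 4, 1, 1, 1, 1, 1, 1, 1, 1, 1, 1, 1].
319 − 88 = 231 transpositions; sign(π) = (−1)^231 = -1.
Check: (12/319) = -1 by Zolotarev.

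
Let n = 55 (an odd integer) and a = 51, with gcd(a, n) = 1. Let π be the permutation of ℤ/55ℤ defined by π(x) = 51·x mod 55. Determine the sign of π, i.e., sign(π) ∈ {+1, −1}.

Orbit of 36 under x↦51x: [36, 21, 26, 6, 31, 41, 1]… (length divides ord_55(51)).
10 cycles of lengths [10, 10, 10, 10, 10, 1, 1, 1, 1, 1].
55 − 10 = 45 transpositions; sign(π) = (−1)^45 = -1.
The Jacobi symbol (51|55) = -1 (Zolotarev) agrees.

-1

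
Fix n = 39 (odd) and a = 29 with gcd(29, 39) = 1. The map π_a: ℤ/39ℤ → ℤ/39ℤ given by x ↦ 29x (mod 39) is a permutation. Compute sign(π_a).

Start at x=29: 29 → 22 → 14 → 16 → 35 → 1 → 29 (one orbit).
Cycle type of π: 6×4 + 3×4 + 2 + 1; total 10 cycles.
10 cycles on 39: each ℓ→(−1)^(ℓ−1), product (−1)^29 = -1.

-1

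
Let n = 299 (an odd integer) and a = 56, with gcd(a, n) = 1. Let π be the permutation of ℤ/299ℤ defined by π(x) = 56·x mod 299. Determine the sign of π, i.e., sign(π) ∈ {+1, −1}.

-1

Start at x=94: 94 → 181 → 269 → 114 → 105 → 199 → 81 → … (one orbit).
8 cycles of lengths [66, 66, 66, 66, 22, 6, 6, 1].
299 − 8 = 291 transpositions; sign(π) = (−1)^291 = -1.
The Jacobi symbol (56|299) = -1 (Zolotarev) agrees.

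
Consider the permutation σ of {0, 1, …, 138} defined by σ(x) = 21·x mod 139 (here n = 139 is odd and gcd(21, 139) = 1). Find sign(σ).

Start at x=121: 121 → 39 → 124 → 102 → 57 → 85 → 117 → … (one orbit).
Cycle lengths of π_21 on ℤ/139ℤ: [138, 1]; 2 cycles in total.
sign(π) = (−1)^{n − #cycles} = (−1)^{139−2} = (−1)^137 = -1.
The Jacobi symbol (21|139) = -1 (Zolotarev) agrees.

-1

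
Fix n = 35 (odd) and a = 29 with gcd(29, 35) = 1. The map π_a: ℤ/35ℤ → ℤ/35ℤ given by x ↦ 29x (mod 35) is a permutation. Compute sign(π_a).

Trace 29: π^k(29) = [29, 1] for k=0..1.
Cycle type of π: 2×14 + 1×7; total 21 cycles.
sign(π) = (−1)^{n − #cycles} = (−1)^{35−21} = (−1)^14 = +1.
Zolotarev: (29|35) = +1, matching the cycle-count sign.

+1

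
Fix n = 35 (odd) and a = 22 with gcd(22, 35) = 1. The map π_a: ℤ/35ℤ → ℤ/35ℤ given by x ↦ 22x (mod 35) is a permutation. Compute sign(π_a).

Start at x=1: 1 → 22 → 29 → 8 → 1 (one orbit).
The orbit structure of x ↦ 22x mod 35: 14 orbits of sizes [4, 4, 4, 4, 4, 4, 4, 1, 1, 1, 1, 1, 1, 1].
Σ(ℓ_i−1) = 35−14 = 21; sign = (−1)^21 = -1.
The Jacobi symbol (22|35) = -1 (Zolotarev) agrees.

-1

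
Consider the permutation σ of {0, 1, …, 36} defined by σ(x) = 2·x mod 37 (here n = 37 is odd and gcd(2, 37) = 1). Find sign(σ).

-1

Start at x=11: 11 → 22 → 7 → 14 → 28 → 19 → 1 → … (one orbit).
The orbit structure of x ↦ 2x mod 37: 2 orbits of sizes [36, 1].
n − c = 37 − 2 = 35; sign = (−1)^35 = -1.
Zolotarev: (2|37) = -1, matching the cycle-count sign.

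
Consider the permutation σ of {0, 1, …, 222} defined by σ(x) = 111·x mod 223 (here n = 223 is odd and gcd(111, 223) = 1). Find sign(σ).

-1

Orbit of 207 under x↦111x: [207, 8, 219, 2, 222, 112, 167]… (length divides ord_223(111)).
π_111 has 4 disjoint cycles with lengths [74, 74, 74, 1] on {0,…,222}.
n − c = 223 − 4 = 219; sign = (−1)^219 = -1.
Check: (111/223) = -1 by Zolotarev.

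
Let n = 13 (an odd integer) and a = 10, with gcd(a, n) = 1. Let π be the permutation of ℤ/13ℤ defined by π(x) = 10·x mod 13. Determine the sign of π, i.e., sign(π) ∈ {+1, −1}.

Orbit of 1 under x↦10x: [1, 10, 9, 12, 3, 4]… (length divides ord_13(10)).
Cycle lengths of π_10 on ℤ/13ℤ: [6, 6, 1]; 3 cycles in total.
n − c = 13 − 3 = 10; sign = (−1)^10 = +1.
(10|13)_J = +1 (Zolotarev's lemma cross-check).

+1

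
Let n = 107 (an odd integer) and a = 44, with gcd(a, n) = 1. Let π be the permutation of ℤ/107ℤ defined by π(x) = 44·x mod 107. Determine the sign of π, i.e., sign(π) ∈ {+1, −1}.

+1

Orbit of 53 under x↦44x: [53, 85, 102, 101, 57, 47, 35]… (length divides ord_107(44)).
3 cycles of lengths [53, 53, 1].
107 − 3 = 104 transpositions; sign(π) = (−1)^104 = +1.
(44|107)_J = +1 (Zolotarev's lemma cross-check).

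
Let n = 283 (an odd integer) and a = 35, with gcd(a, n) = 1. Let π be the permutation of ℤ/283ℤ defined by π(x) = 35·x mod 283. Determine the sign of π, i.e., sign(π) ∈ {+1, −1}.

-1

Trace 17: π^k(17) = [17, 29, 166, 150, 156, 83, 75] for k=0..6.
Cycle type of π: 282 + 1; total 2 cycles.
Σ(ℓ_i−1) = 283−2 = 281; sign = (−1)^281 = -1.
Via Zolotarev, sign(π_{35}) = (35|283) = -1.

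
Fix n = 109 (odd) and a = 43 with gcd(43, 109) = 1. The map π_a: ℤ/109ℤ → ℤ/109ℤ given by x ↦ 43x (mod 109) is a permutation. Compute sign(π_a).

+1

Orbit of 38 under x↦43x: [38, 108, 66, 4, 63, 93, 75]… (length divides ord_109(43)).
7 cycles of lengths [18, 18, 18, 18, 18, 18, 1].
Σ(ℓ_i−1) = 109−7 = 102; sign = (−1)^102 = +1.
Check: (43/109) = +1 by Zolotarev.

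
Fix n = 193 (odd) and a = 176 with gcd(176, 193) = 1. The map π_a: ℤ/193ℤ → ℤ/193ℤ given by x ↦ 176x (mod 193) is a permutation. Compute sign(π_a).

-1

Start at x=37: 37 → 143 → 78 → 25 → 154 → 84 → 116 → … (one orbit).
Cycle type of π: 192 + 1; total 2 cycles.
sign(π) = (−1)^{n − #cycles} = (−1)^{193−2} = (−1)^191 = -1.
(176|193)_J = -1 (Zolotarev's lemma cross-check).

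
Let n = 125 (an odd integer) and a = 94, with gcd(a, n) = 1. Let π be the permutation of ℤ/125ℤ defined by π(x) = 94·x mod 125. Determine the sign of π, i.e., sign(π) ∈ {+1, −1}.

+1

Trace 114: π^k(114) = [114, 91, 54, 76, 19, 36, 9] for k=0..6.
π_94 has 7 disjoint cycles with lengths [50, 50, 10, 10, 2, 2, 1] on {0,…,124}.
With 7 cycles on 125 points, sign = (−1)^{125−7} = +1.
(94|125)_J = +1 (Zolotarev's lemma cross-check).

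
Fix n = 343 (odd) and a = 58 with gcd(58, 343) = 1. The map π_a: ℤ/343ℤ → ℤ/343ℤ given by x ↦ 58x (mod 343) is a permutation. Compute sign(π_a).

+1

Orbit of 268 under x↦58x: [268, 109, 148, 9, 179, 92, 191]… (length divides ord_343(58)).
The orbit structure of x ↦ 58x mod 343: 7 orbits of sizes [147, 147, 21, 21, 3, 3, 1].
sign(π) = (−1)^{n − #cycles} = (−1)^{343−7} = (−1)^336 = +1.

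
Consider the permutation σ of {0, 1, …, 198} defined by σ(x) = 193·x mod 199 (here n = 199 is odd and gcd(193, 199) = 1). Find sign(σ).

+1

Start at x=103: 103 → 178 → 126 → 40 → 158 → 47 → 116 → … (one orbit).
Cycle lengths of π_193 on ℤ/199ℤ: [99, 99, 1]; 3 cycles in total.
sign(π) = (−1)^{n − #cycles} = (−1)^{199−3} = (−1)^196 = +1.
Check: (193/199) = +1 by Zolotarev.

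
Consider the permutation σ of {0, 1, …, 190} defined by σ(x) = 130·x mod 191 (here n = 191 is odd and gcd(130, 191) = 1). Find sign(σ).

+1

Orbit of 97 under x↦130x: [97, 4, 138, 177, 90, 49, 67]… (length divides ord_191(130)).
The orbit structure of x ↦ 130x mod 191: 3 orbits of sizes [95, 95, 1].
191 − 3 = 188 transpositions; sign(π) = (−1)^188 = +1.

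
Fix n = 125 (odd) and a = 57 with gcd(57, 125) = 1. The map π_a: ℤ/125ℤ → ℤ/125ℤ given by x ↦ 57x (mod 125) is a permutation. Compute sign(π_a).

Start at x=68: 68 → 1 → 57 → 124 → 68 (one orbit).
Cycle lengths of π_57 on ℤ/125ℤ: [4, 4, 4, 4, 4, 4, 4, 4, 4, 4, 4, 4, 4, 4, 4, 4, 4, 4, 4, 4, 4, 4, 4, 4, 4, 4, 4, 4, 4, 4, 4, 1]; 32 cycles in total.
125 − 32 = 93 transpositions; sign(π) = (−1)^93 = -1.
(57|125)_J = -1 (Zolotarev's lemma cross-check).

-1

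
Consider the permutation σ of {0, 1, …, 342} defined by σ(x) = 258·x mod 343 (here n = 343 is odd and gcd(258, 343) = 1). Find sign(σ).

Start at x=132: 132 → 99 → 160 → 120 → 90 → 239 → 265 → … (one orbit).
Cycle type of π: 98×3 + 14×3 + 2×3 + 1; total 10 cycles.
10 cycles on 343: each ℓ→(−1)^(ℓ−1), product (−1)^333 = -1.
Check: (258/343) = -1 by Zolotarev.

-1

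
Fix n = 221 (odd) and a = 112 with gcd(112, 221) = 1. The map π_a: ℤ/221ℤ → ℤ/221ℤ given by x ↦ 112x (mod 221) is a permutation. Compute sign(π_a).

+1

Trace 168: π^k(168) = [168, 31, 157, 125, 77, 5, 118] for k=0..6.
Decompose π into cycles: lengths [16, 16, 16, 16, 16, 16, 16, 16, 16, 16, 16, 16, 16, 4, 4, 4, 1] (17 cycles, including the fixed point 0).
n − c = 221 − 17 = 204; sign = (−1)^204 = +1.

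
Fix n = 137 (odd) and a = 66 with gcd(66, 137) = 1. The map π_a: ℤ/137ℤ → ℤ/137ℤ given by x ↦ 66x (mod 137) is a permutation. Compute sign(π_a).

-1

Orbit of 23 under x↦66x: [23, 11, 41, 103, 85, 130, 86]… (length divides ord_137(66)).
Cycle lengths of π_66 on ℤ/137ℤ: [136, 1]; 2 cycles in total.
Σ(ℓ_i−1) = 137−2 = 135; sign = (−1)^135 = -1.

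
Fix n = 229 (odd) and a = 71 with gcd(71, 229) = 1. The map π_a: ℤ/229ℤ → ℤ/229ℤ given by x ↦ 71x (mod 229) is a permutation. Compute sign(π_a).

Trace 186: π^k(186) = [186, 153, 100, 1, 71, 3, 213] for k=0..6.
Cycle type of π: 114×2 + 1; total 3 cycles.
sign(π) = (−1)^{n − #cycles} = (−1)^{229−3} = (−1)^226 = +1.
Check: (71/229) = +1 by Zolotarev.

+1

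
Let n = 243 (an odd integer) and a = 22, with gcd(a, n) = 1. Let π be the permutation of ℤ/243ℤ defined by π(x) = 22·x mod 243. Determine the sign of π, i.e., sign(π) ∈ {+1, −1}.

Start at x=1: 1 → 22 → 241 → 199 → 4 → 88 → 235 → … (one orbit).
Decompose π into cycles: lengths [81, 81, 27, 27, 9, 9, 3, 3, 1, 1, 1] (11 cycles, including the fixed point 0).
With 11 cycles on 243 points, sign = (−1)^{243−11} = +1.
Zolotarev: (22|243) = +1, matching the cycle-count sign.

+1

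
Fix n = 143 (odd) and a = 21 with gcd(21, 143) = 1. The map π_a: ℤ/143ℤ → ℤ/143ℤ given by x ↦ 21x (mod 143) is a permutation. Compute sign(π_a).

+1

Start at x=12: 12 → 109 → 1 → 21 → 12 (one orbit).
Cycle lengths of π_21 on ℤ/143ℤ: [4, 4, 4, 4, 4, 4, 4, 4, 4, 4, 4, 4, 4, 4, 4, 4, 4, 4, 4, 4, 4, 4, 4, 4, 4, 4, 4, 4, 4, 4, 4, 4, 4, 2, 2, 2, 2, 2, 1]; 39 cycles in total.
With 39 cycles on 143 points, sign = (−1)^{143−39} = +1.
Zolotarev: (21|143) = +1, matching the cycle-count sign.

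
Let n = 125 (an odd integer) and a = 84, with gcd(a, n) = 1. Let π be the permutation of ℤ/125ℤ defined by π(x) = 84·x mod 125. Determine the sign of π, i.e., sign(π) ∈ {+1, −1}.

Orbit of 74 under x↦84x: [74, 91, 19, 96, 64, 1, 84]… (length divides ord_125(84)).
Cycle lengths of π_84 on ℤ/125ℤ: [50, 50, 10, 10, 2, 2, 1]; 7 cycles in total.
sign(π) = (−1)^{n − #cycles} = (−1)^{125−7} = (−1)^118 = +1.
Zolotarev: (84|125) = +1, matching the cycle-count sign.

+1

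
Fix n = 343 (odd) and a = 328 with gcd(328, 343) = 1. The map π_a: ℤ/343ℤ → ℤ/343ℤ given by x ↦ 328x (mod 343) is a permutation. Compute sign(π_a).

Orbit of 258 under x↦328x: [258, 246, 83, 127, 153, 106, 125]… (length divides ord_343(328)).
Cycle lengths of π_328 on ℤ/343ℤ: [98, 98, 98, 14, 14, 14, 2, 2, 2, 1]; 10 cycles in total.
343 − 10 = 333 transpositions; sign(π) = (−1)^333 = -1.

-1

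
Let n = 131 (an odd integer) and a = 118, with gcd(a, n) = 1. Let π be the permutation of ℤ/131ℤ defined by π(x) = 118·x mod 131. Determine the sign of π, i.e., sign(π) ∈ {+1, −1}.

Start at x=128: 128 → 39 → 17 → 41 → 122 → 117 → 51 → … (one orbit).
Cycle lengths of π_118 on ℤ/131ℤ: [130, 1]; 2 cycles in total.
With 2 cycles on 131 points, sign = (−1)^{131−2} = -1.

-1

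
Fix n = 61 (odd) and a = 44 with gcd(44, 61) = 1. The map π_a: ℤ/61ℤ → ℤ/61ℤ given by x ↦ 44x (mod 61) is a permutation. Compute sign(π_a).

Start at x=15: 15 → 50 → 4 → 54 → 58 → 51 → 48 → … (one orbit).
2 cycles of lengths [60, 1].
With 2 cycles on 61 points, sign = (−1)^{61−2} = -1.

-1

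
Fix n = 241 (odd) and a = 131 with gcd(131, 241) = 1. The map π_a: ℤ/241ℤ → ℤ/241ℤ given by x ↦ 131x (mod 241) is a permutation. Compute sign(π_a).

-1

Start at x=236: 236 → 68 → 232 → 26 → 32 → 95 → 154 → … (one orbit).
Cycle type of π: 240 + 1; total 2 cycles.
Σ(ℓ_i−1) = 241−2 = 239; sign = (−1)^239 = -1.
(131|241)_J = -1 (Zolotarev's lemma cross-check).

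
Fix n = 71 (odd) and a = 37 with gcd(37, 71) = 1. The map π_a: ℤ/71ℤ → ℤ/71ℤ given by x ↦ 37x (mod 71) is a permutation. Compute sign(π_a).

+1

Orbit of 45 under x↦37x: [45, 32, 48, 1, 37, 20, 30]… (length divides ord_71(37)).
11 cycles of lengths [7, 7, 7, 7, 7, 7, 7, 7, 7, 7, 1].
Σ(ℓ_i−1) = 71−11 = 60; sign = (−1)^60 = +1.
Zolotarev: (37|71) = +1, matching the cycle-count sign.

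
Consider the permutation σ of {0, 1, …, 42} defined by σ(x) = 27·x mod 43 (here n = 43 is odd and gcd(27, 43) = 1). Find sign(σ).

-1

Start at x=35: 35 → 42 → 16 → 2 → 11 → 39 → 21 → … (one orbit).
Decompose π into cycles: lengths [14, 14, 14, 1] (4 cycles, including the fixed point 0).
With 4 cycles on 43 points, sign = (−1)^{43−4} = -1.
(27|43)_J = -1 (Zolotarev's lemma cross-check).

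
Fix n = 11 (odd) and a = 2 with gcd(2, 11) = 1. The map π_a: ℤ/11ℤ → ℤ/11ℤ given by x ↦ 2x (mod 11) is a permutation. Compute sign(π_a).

Trace 2: π^k(2) = [2, 4, 8, 5, 10, 9, 7] for k=0..6.
Decompose π into cycles: lengths [10, 1] (2 cycles, including the fixed point 0).
n − c = 11 − 2 = 9; sign = (−1)^9 = -1.

-1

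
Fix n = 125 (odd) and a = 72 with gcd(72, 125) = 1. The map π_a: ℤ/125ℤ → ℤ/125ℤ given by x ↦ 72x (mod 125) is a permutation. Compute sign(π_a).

Start at x=11: 11 → 42 → 24 → 103 → 41 → 77 → 44 → … (one orbit).
The orbit structure of x ↦ 72x mod 125: 4 orbits of sizes [100, 20, 4, 1].
sign(π) = (−1)^{n − #cycles} = (−1)^{125−4} = (−1)^121 = -1.

-1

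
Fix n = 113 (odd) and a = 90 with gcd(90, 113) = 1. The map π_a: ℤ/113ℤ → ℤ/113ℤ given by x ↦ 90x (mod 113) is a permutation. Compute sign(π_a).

Orbit of 103 under x↦90x: [103, 4, 21, 82, 35, 99, 96]… (length divides ord_113(90)).
Cycle lengths of π_90 on ℤ/113ℤ: [112, 1]; 2 cycles in total.
n − c = 113 − 2 = 111; sign = (−1)^111 = -1.

-1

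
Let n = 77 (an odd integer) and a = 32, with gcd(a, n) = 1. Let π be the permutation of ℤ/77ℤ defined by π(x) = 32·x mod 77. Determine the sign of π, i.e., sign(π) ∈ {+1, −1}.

Orbit of 65 under x↦32x: [65, 1, 32, 23, 43, 67]… (length divides ord_77(32)).
Cycle lengths of π_32 on ℤ/77ℤ: [6, 6, 6, 6, 6, 6, 6, 6, 6, 6, 3, 3, 2, 2, 2, 2, 2, 1]; 18 cycles in total.
sign(π) = (−1)^{n − #cycles} = (−1)^{77−18} = (−1)^59 = -1.
Check: (32/77) = -1 by Zolotarev.

-1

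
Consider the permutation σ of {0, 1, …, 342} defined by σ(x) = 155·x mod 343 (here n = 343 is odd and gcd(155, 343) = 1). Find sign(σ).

Start at x=57: 57 → 260 → 169 → 127 → 134 → 190 → 295 → … (one orbit).
Decompose π into cycles: lengths [49, 49, 49, 49, 49, 49, 7, 7, 7, 7, 7, 7, 1, 1, 1, 1, 1, 1, 1] (19 cycles, including the fixed point 0).
n − c = 343 − 19 = 324; sign = (−1)^324 = +1.
Check: (155/343) = +1 by Zolotarev.

+1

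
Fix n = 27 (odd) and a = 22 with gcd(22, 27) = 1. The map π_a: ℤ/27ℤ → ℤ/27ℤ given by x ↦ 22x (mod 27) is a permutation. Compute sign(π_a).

+1

Trace 22: π^k(22) = [22, 25, 10, 4, 7, 19, 13] for k=0..6.
7 cycles of lengths [9, 9, 3, 3, 1, 1, 1].
With 7 cycles on 27 points, sign = (−1)^{27−7} = +1.
Check: (22/27) = +1 by Zolotarev.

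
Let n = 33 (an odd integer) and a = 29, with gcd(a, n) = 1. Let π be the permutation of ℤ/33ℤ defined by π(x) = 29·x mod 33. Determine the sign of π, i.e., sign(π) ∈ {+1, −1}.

+1

Orbit of 1 under x↦29x: [1, 29, 16, 2, 25, 32, 4]… (length divides ord_33(29)).
Cycle lengths of π_29 on ℤ/33ℤ: [10, 10, 10, 2, 1]; 5 cycles in total.
With 5 cycles on 33 points, sign = (−1)^{33−5} = +1.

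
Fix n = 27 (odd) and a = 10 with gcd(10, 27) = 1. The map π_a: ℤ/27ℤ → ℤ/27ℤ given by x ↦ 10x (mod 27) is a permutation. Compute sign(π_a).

+1

Orbit of 10 under x↦10x: [10, 19, 1]… (length divides ord_27(10)).
π_10 has 15 disjoint cycles with lengths [3, 3, 3, 3, 3, 3, 1, 1, 1, 1, 1, 1, 1, 1, 1] on {0,…,26}.
sign(π) = (−1)^{n − #cycles} = (−1)^{27−15} = (−1)^12 = +1.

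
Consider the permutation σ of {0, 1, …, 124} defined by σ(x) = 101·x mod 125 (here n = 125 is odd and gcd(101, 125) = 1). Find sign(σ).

+1

Start at x=76: 76 → 51 → 26 → 1 → 101 → 76 (one orbit).
Decompose π into cycles: lengths [5, 5, 5, 5, 5, 5, 5, 5, 5, 5, 5, 5, 5, 5, 5, 5, 5, 5, 5, 5, 1, 1, 1, 1, 1, 1, 1, 1, 1, 1, 1, 1, 1, 1, 1, 1, 1, 1, 1, 1, 1, 1, 1, 1, 1] (45 cycles, including the fixed point 0).
n − c = 125 − 45 = 80; sign = (−1)^80 = +1.
The Jacobi symbol (101|125) = +1 (Zolotarev) agrees.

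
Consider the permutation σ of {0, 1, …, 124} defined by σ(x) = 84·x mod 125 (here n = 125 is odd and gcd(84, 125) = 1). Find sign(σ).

+1

Trace 59: π^k(59) = [59, 81, 54, 36, 24, 16, 94] for k=0..6.
Decompose π into cycles: lengths [50, 50, 10, 10, 2, 2, 1] (7 cycles, including the fixed point 0).
n − c = 125 − 7 = 118; sign = (−1)^118 = +1.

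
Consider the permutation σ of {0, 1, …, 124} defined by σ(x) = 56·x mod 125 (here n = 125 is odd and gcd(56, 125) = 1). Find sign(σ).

Orbit of 31 under x↦56x: [31, 111, 91, 96, 1, 56, 11]… (length divides ord_125(56)).
Cycle lengths of π_56 on ℤ/125ℤ: [25, 25, 25, 25, 5, 5, 5, 5, 1, 1, 1, 1, 1]; 13 cycles in total.
Σ(ℓ_i−1) = 125−13 = 112; sign = (−1)^112 = +1.

+1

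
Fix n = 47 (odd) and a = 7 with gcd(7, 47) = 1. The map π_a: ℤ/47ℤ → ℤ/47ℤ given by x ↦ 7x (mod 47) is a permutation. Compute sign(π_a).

Orbit of 2 under x↦7x: [2, 14, 4, 28, 8, 9, 16]… (length divides ord_47(7)).
Decompose π into cycles: lengths [23, 23, 1] (3 cycles, including the fixed point 0).
n − c = 47 − 3 = 44; sign = (−1)^44 = +1.
(7|47)_J = +1 (Zolotarev's lemma cross-check).

+1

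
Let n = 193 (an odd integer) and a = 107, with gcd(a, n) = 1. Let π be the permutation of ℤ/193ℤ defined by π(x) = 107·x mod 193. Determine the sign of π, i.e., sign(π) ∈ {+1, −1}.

Orbit of 49 under x↦107x: [49, 32, 143, 54, 181, 67, 28]… (length divides ord_193(107)).
Cycle type of π: 96×2 + 1; total 3 cycles.
n − c = 193 − 3 = 190; sign = (−1)^190 = +1.
(107|193)_J = +1 (Zolotarev's lemma cross-check).

+1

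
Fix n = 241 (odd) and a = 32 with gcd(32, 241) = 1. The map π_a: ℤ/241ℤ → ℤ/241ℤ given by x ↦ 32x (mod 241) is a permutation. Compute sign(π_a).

Start at x=32: 32 → 60 → 233 → 226 → 2 → 64 → 120 → … (one orbit).
Decompose π into cycles: lengths [24, 24, 24, 24, 24, 24, 24, 24, 24, 24, 1] (11 cycles, including the fixed point 0).
With 11 cycles on 241 points, sign = (−1)^{241−11} = +1.
Zolotarev: (32|241) = +1, matching the cycle-count sign.

+1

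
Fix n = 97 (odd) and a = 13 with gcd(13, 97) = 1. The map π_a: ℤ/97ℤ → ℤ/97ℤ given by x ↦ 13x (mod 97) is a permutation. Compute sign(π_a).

-1

Orbit of 29 under x↦13x: [29, 86, 51, 81, 83, 12, 59]… (length divides ord_97(13)).
Decompose π into cycles: lengths [96, 1] (2 cycles, including the fixed point 0).
Σ(ℓ_i−1) = 97−2 = 95; sign = (−1)^95 = -1.
Zolotarev: (13|97) = -1, matching the cycle-count sign.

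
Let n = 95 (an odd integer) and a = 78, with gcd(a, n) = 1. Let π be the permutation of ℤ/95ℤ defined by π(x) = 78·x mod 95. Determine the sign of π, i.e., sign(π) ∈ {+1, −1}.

+1

Start at x=22: 22 → 6 → 88 → 24 → 67 → 1 → 78 → … (one orbit).
π_78 has 5 disjoint cycles with lengths [36, 36, 18, 4, 1] on {0,…,94}.
5 cycles on 95: each ℓ→(−1)^(ℓ−1), product (−1)^90 = +1.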